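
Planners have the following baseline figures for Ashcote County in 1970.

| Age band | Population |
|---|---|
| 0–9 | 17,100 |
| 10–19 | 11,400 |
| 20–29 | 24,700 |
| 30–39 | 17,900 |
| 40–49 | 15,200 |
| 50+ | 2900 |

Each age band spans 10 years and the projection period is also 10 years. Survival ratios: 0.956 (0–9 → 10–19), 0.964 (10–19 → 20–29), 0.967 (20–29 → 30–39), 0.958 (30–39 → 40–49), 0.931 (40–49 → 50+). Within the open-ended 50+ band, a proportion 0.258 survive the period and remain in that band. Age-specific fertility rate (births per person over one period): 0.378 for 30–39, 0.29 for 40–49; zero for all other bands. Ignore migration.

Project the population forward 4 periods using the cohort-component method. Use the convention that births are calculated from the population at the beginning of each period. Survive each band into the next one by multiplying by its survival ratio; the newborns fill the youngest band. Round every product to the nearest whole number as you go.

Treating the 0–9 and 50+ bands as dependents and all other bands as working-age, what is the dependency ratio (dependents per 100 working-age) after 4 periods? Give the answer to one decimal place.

Numbering the bands 1..6 from youngest to oldest:
[period 1]
Births: 17900 × 0.378 = 6766  |  15200 × 0.29 = 4408 → total 11174
Band 2: 17100 × 0.956 = 16348
Band 3: 11400 × 0.964 = 10990
Band 4: 24700 × 0.967 = 23885
Band 5: 17900 × 0.958 = 17148
Band 6: 15200 × 0.931 + 2900 × 0.258 = 14151 + 748 = 14899
End of period: [11174, 16348, 10990, 23885, 17148, 14899]
[period 2]
Births: 23885 × 0.378 = 9029  |  17148 × 0.29 = 4973 → total 14002
Band 2: 11174 × 0.956 = 10682
Band 3: 16348 × 0.964 = 15759
Band 4: 10990 × 0.967 = 10627
Band 5: 23885 × 0.958 = 22882
Band 6: 17148 × 0.931 + 14899 × 0.258 = 15965 + 3844 = 19809
End of period: [14002, 10682, 15759, 10627, 22882, 19809]
[period 3]
Births: 10627 × 0.378 = 4017  |  22882 × 0.29 = 6636 → total 10653
Band 2: 14002 × 0.956 = 13386
Band 3: 10682 × 0.964 = 10297
Band 4: 15759 × 0.967 = 15239
Band 5: 10627 × 0.958 = 10181
Band 6: 22882 × 0.931 + 19809 × 0.258 = 21303 + 5111 = 26414
End of period: [10653, 13386, 10297, 15239, 10181, 26414]
[period 4]
Births: 15239 × 0.378 = 5760  |  10181 × 0.29 = 2952 → total 8712
Band 2: 10653 × 0.956 = 10184
Band 3: 13386 × 0.964 = 12904
Band 4: 10297 × 0.967 = 9957
Band 5: 15239 × 0.958 = 14599
Band 6: 10181 × 0.931 + 26414 × 0.258 = 9479 + 6815 = 16294
End of period: [8712, 10184, 12904, 9957, 14599, 16294]
Dependents (band 0–9 + band 50+) = 8712 + 16294 = 25006; working-age = 47644; ratio = 25006/47644 × 100 = 52.5

52.5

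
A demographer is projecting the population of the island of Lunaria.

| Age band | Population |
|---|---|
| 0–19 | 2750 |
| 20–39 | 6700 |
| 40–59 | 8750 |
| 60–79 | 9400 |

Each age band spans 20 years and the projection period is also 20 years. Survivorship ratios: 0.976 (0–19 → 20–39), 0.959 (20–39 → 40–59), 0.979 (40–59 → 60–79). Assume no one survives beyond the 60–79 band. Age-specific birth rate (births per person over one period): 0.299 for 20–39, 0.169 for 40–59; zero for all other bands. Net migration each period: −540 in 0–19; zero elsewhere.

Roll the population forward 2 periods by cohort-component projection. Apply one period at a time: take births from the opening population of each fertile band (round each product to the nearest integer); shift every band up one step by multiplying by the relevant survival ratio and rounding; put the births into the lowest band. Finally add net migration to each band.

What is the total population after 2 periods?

[period 1]
Births: 6700 × 0.299 = 2003, 8750 × 0.169 = 1479 → total 3482
20–39: 2750 × 0.976 = 2684
40–59: 6700 × 0.959 = 6425
60–79: 8750 × 0.979 = 8566
Net migration: 0–19 − 540 → 2942
Population now: 0–19=2942, 20–39=2684, 40–59=6425, 60–79=8566
[period 2]
Births: 2684 × 0.299 = 803, 6425 × 0.169 = 1086 → total 1889
20–39: 2942 × 0.976 = 2871
40–59: 2684 × 0.959 = 2574
60–79: 6425 × 0.979 = 6290
Net migration: 0–19 − 540 → 1349
Population now: 0–19=1349, 20–39=2871, 40–59=2574, 60–79=6290
Total after period 2: 1349 + 2871 + 2574 + 6290 = 13084

13084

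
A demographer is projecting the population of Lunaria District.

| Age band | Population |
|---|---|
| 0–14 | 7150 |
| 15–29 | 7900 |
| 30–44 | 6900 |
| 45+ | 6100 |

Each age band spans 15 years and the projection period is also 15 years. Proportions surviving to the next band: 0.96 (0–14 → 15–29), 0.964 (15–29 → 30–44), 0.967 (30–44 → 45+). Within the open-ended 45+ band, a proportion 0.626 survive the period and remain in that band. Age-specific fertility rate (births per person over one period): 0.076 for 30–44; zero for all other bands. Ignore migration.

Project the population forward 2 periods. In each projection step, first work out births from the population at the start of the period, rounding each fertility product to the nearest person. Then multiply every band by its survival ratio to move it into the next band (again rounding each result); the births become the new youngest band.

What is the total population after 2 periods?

21631

Call the bands 1 to 4, youngest first.
— Period 1 —
Births: 6900 * 0.076 = 524
Band 2: 7150 * 0.96 = 6864
Band 3: 7900 * 0.964 = 7616
Band 4: 6900 * 0.967 + 6100 * 0.626 = 6672 + 3819 = 10491
Giving 524 / 6864 / 7616 / 10491.
— Period 2 —
Births: 7616 * 0.076 = 579
Band 2: 524 * 0.96 = 503
Band 3: 6864 * 0.964 = 6617
Band 4: 7616 * 0.967 + 10491 * 0.626 = 7365 + 6567 = 13932
Giving 579 / 503 / 6617 / 13932.
Total after period 2: 579 + 503 + 6617 + 13932 = 21631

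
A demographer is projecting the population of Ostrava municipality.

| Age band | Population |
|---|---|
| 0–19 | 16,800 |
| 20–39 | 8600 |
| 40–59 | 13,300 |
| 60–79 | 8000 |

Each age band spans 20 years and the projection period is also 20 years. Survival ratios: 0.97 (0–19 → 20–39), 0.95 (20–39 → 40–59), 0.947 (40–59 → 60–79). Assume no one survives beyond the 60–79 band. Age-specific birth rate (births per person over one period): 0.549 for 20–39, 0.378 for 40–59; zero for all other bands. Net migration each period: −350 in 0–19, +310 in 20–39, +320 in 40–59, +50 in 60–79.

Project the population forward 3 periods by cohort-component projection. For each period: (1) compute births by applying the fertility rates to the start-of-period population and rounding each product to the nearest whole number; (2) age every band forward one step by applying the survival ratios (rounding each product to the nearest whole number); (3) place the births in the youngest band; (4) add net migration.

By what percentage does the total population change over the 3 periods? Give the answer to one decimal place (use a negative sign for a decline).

Numbering the bands 1..4 from youngest to oldest:
— Period 1 —
Births: 8600 * 0.549 = 4721 ; 13300 * 0.378 = 5027 → total 9748
Band 2: 16800 * 0.97 = 16296
Band 3: 8600 * 0.95 = 8170
Band 4: 13300 * 0.947 = 12595
Net migration: Band 1 − 350 → 9398; Band 2 + 310 → 16606; Band 3 + 320 → 8490; Band 4 + 50 → 12645
Population now: 0–19=9398, 20–39=16606, 40–59=8490, 60–79=12645
— Period 2 —
Births: 16606 * 0.549 = 9117 ; 8490 * 0.378 = 3209 → total 12326
Band 2: 9398 * 0.97 = 9116
Band 3: 16606 * 0.95 = 15776
Band 4: 8490 * 0.947 = 8040
Net migration: Band 1 − 350 → 11976; Band 2 + 310 → 9426; Band 3 + 320 → 16096; Band 4 + 50 → 8090
Population now: 0–19=11976, 20–39=9426, 40–59=16096, 60–79=8090
— Period 3 —
Births: 9426 * 0.549 = 5175 ; 16096 * 0.378 = 6084 → total 11259
Band 2: 11976 * 0.97 = 11617
Band 3: 9426 * 0.95 = 8955
Band 4: 16096 * 0.947 = 15243
Net migration: Band 1 − 350 → 10909; Band 2 + 310 → 11927; Band 3 + 320 → 9275; Band 4 + 50 → 15293
Population now: 0–19=10909, 20–39=11927, 40–59=9275, 60–79=15293
Total: 46700 → 47404; change = 704; percentage change = 1.5%

1.5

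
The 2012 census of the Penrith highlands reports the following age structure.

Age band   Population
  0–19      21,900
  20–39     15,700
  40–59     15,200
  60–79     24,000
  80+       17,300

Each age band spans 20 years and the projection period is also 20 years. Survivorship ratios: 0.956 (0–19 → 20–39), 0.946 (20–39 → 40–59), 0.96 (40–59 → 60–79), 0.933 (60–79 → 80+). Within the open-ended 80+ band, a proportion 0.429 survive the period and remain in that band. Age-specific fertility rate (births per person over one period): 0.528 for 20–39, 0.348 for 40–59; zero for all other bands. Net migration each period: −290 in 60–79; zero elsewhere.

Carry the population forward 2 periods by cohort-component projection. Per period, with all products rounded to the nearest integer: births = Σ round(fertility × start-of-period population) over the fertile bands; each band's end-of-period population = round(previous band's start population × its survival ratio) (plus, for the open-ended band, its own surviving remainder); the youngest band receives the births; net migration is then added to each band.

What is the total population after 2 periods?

89111

(Groups numbered youngest = 1 to oldest = 5.)
Period 1:
Births: 15700 × 0.528 = 8290 ; 15200 × 0.348 = 5290 — total 13580
Group 2: 21900 × 0.956 = 20936
Group 3: 15700 × 0.946 = 14852
Group 4: 15200 × 0.96 = 14592
Group 5: 24000 × 0.933 + 17300 × 0.429 = 22392 + 7422 = 29814
Net migration: Group 4 − 290 → 14302
→ [13580, 20936, 14852, 14302, 29814]
Period 2:
Births: 20936 × 0.528 = 11054 ; 14852 × 0.348 = 5168 — total 16222
Group 2: 13580 × 0.956 = 12982
Group 3: 20936 × 0.946 = 19805
Group 4: 14852 × 0.96 = 14258
Group 5: 14302 × 0.933 + 29814 × 0.429 = 13344 + 12790 = 26134
Net migration: Group 4 − 290 → 13968
→ [16222, 12982, 19805, 13968, 26134]
Total after period 2: 16222 + 12982 + 19805 + 13968 + 26134 = 89111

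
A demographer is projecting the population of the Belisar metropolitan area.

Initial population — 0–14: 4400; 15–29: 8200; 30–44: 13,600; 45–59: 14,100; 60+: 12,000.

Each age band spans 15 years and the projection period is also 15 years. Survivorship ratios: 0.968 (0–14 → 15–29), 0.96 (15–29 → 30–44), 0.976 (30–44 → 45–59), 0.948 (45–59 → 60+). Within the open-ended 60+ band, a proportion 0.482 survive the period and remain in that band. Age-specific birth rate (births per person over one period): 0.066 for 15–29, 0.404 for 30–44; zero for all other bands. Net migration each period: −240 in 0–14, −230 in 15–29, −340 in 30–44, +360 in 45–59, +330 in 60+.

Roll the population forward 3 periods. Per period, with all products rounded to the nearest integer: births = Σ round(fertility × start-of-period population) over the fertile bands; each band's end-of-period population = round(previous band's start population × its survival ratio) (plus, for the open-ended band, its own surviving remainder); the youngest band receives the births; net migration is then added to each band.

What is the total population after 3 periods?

31464

Call the bands 1 to 5, youngest first.
Period 1:
Births: 8200 * 0.066 = 541  |  13600 * 0.404 = 5494 → total 6035
Band 2: 4400 * 0.968 = 4259
Band 3: 8200 * 0.96 = 7872
Band 4: 13600 * 0.976 = 13274
Band 5: 14100 * 0.948 + 12000 * 0.482 = 13367 + 5784 = 19151
Net migration: Band 1 − 240 → 5795; Band 2 − 230 → 4029; Band 3 − 340 → 7532; Band 4 + 360 → 13634; Band 5 + 330 → 19481
Giving 5795 / 4029 / 7532 / 13634 / 19481.
Period 2:
Births: 4029 * 0.066 = 266  |  7532 * 0.404 = 3043 → total 3309
Band 2: 5795 * 0.968 = 5610
Band 3: 4029 * 0.96 = 3868
Band 4: 7532 * 0.976 = 7351
Band 5: 13634 * 0.948 + 19481 * 0.482 = 12925 + 9390 = 22315
Net migration: Band 1 − 240 → 3069; Band 2 − 230 → 5380; Band 3 − 340 → 3528; Band 4 + 360 → 7711; Band 5 + 330 → 22645
Giving 3069 / 5380 / 3528 / 7711 / 22645.
Period 3:
Births: 5380 * 0.066 = 355  |  3528 * 0.404 = 1425 → total 1780
Band 2: 3069 * 0.968 = 2971
Band 3: 5380 * 0.96 = 5165
Band 4: 3528 * 0.976 = 3443
Band 5: 7711 * 0.948 + 22645 * 0.482 = 7310 + 10915 = 18225
Net migration: Band 1 − 240 → 1540; Band 2 − 230 → 2741; Band 3 − 340 → 4825; Band 4 + 360 → 3803; Band 5 + 330 → 18555
Giving 1540 / 2741 / 4825 / 3803 / 18555.
Total after period 3: 1540 + 2741 + 4825 + 3803 + 18555 = 31464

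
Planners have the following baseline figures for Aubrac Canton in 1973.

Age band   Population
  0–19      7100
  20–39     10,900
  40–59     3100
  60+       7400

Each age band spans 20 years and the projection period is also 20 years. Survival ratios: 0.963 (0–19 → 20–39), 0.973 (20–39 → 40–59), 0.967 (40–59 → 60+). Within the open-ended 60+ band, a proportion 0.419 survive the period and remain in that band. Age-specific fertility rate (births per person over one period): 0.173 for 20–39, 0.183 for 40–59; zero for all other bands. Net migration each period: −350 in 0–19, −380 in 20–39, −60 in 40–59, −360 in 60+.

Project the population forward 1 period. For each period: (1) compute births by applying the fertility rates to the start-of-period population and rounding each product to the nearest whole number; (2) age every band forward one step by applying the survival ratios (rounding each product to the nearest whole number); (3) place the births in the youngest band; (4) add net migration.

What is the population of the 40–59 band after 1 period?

10546

— Period 1 —
Births: 10900 × 0.173 = 1886  |  3100 × 0.183 = 567 → total 2453
20–39: 7100 × 0.963 = 6837
40–59: 10900 × 0.973 = 10606
60+: 3100 × 0.967 + 7400 × 0.419 = 2998 + 3101 = 6099
Net migration: 0–19 − 350 → 2103; 20–39 − 380 → 6457; 40–59 − 60 → 10546; 60+ − 360 → 5739
End of period: [2103, 6457, 10546, 5739]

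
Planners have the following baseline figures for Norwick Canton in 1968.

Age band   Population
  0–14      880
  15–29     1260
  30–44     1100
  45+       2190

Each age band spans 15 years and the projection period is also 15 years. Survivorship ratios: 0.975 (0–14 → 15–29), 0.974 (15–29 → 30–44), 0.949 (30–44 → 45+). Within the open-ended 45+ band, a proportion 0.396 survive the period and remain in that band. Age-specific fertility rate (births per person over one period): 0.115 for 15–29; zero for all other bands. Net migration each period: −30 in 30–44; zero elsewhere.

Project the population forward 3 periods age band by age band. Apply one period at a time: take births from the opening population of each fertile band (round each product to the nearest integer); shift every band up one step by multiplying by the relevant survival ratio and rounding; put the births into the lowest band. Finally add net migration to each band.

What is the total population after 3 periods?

Period 1.
Births: 1260 × 0.115 = 145
15–29: 880 × 0.975 = 858
30–44: 1260 × 0.974 = 1227
45+: 1100 × 0.949 + 2190 × 0.396 = 1044 + 867 = 1911
Net migration: 30–44 − 30 → 1197
Population now: 0–14=145, 15–29=858, 30–44=1197, 45+=1911
Period 2.
Births: 858 × 0.115 = 99
15–29: 145 × 0.975 = 141
30–44: 858 × 0.974 = 836
45+: 1197 × 0.949 + 1911 × 0.396 = 1136 + 757 = 1893
Net migration: 30–44 − 30 → 806
Population now: 0–14=99, 15–29=141, 30–44=806, 45+=1893
Period 3.
Births: 141 × 0.115 = 16
15–29: 99 × 0.975 = 97
30–44: 141 × 0.974 = 137
45+: 806 × 0.949 + 1893 × 0.396 = 765 + 750 = 1515
Net migration: 30–44 − 30 → 107
Population now: 0–14=16, 15–29=97, 30–44=107, 45+=1515
Total after period 3: 16 + 97 + 107 + 1515 = 1735

1735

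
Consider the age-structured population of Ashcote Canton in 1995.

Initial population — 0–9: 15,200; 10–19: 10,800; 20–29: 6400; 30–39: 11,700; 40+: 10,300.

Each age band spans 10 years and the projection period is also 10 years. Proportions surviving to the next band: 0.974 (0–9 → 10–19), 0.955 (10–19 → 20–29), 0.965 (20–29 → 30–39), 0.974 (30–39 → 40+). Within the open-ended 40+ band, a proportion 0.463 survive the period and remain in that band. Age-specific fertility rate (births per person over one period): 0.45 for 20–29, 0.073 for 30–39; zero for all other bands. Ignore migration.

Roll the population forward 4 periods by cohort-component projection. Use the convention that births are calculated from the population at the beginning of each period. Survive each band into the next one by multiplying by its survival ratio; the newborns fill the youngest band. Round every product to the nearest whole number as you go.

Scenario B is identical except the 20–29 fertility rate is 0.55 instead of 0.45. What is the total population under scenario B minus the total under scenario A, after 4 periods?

3585

Period 1.
Births: 6400 * 0.45 = 2880  |  11700 * 0.073 = 854 → total 3734
10–19: 15200 * 0.974 = 14805
20–29: 10800 * 0.955 = 10314
30–39: 6400 * 0.965 = 6176
40+: 11700 * 0.974 + 10300 * 0.463 = 11396 + 4769 = 16165
Population now: 0–9=3734, 10–19=14805, 20–29=10314, 30–39=6176, 40+=16165
Period 2.
Births: 10314 * 0.45 = 4641  |  6176 * 0.073 = 451 → total 5092
10–19: 3734 * 0.974 = 3637
20–29: 14805 * 0.955 = 14139
30–39: 10314 * 0.965 = 9953
40+: 6176 * 0.974 + 16165 * 0.463 = 6015 + 7484 = 13499
Population now: 0–9=5092, 10–19=3637, 20–29=14139, 30–39=9953, 40+=13499
Period 3.
Births: 14139 * 0.45 = 6363  |  9953 * 0.073 = 727 → total 7090
10–19: 5092 * 0.974 = 4960
20–29: 3637 * 0.955 = 3473
30–39: 14139 * 0.965 = 13644
40+: 9953 * 0.974 + 13499 * 0.463 = 9694 + 6250 = 15944
Population now: 0–9=7090, 10–19=4960, 20–29=3473, 30–39=13644, 40+=15944
Period 4.
Births: 3473 * 0.45 = 1563  |  13644 * 0.073 = 996 → total 2559
10–19: 7090 * 0.974 = 6906
20–29: 4960 * 0.955 = 4737
30–39: 3473 * 0.965 = 3351
40+: 13644 * 0.974 + 15944 * 0.463 = 13289 + 7382 = 20671
Population now: 0–9=2559, 10–19=6906, 20–29=4737, 30–39=3351, 40+=20671
Scenario A total after 4 periods: 38224
Scenario B projection —
Period 1.
Births: 6400 * 0.55 = 3520  |  11700 * 0.073 = 854 → total 4374
10–19: 15200 * 0.974 = 14805
20–29: 10800 * 0.955 = 10314
30–39: 6400 * 0.965 = 6176
40+: 11700 * 0.974 + 10300 * 0.463 = 11396 + 4769 = 16165
Population now: 0–9=4374, 10–19=14805, 20–29=10314, 30–39=6176, 40+=16165
Period 2.
Births: 10314 * 0.55 = 5673  |  6176 * 0.073 = 451 → total 6124
10–19: 4374 * 0.974 = 4260
20–29: 14805 * 0.955 = 14139
30–39: 10314 * 0.965 = 9953
40+: 6176 * 0.974 + 16165 * 0.463 = 6015 + 7484 = 13499
Population now: 0–9=6124, 10–19=4260, 20–29=14139, 30–39=9953, 40+=13499
Period 3.
Births: 14139 * 0.55 = 7776  |  9953 * 0.073 = 727 → total 8503
10–19: 6124 * 0.974 = 5965
20–29: 4260 * 0.955 = 4068
30–39: 14139 * 0.965 = 13644
40+: 9953 * 0.974 + 13499 * 0.463 = 9694 + 6250 = 15944
Population now: 0–9=8503, 10–19=5965, 20–29=4068, 30–39=13644, 40+=15944
Period 4.
Births: 4068 * 0.55 = 2237  |  13644 * 0.073 = 996 → total 3233
10–19: 8503 * 0.974 = 8282
20–29: 5965 * 0.955 = 5697
30–39: 4068 * 0.965 = 3926
40+: 13644 * 0.974 + 15944 * 0.463 = 13289 + 7382 = 20671
Population now: 0–9=3233, 10–19=8282, 20–29=5697, 30–39=3926, 40+=20671
Scenario B total after 4 periods: 41809
Difference B − A = 41809 − 38224 = 3585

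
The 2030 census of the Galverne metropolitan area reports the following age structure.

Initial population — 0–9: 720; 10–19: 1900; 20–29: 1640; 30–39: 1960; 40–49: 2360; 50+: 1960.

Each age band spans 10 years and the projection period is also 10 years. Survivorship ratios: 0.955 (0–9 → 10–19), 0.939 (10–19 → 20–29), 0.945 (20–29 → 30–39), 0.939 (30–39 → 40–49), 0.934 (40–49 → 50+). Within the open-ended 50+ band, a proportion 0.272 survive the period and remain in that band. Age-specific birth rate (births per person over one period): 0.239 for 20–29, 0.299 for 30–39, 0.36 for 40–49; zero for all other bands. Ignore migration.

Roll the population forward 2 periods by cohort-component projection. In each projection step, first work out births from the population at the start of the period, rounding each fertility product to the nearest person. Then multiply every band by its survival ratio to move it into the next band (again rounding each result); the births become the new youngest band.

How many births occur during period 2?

[period 1]
Births: 1640 × 0.239 = 392, 1960 × 0.299 = 586, 2360 × 0.36 = 850 → 1828
10–19: 720 × 0.955 = 688
20–29: 1900 × 0.939 = 1784
30–39: 1640 × 0.945 = 1550
40–49: 1960 × 0.939 = 1840
50+: 2360 × 0.934 + 1960 × 0.272 = 2204 + 533 = 2737
End of period: [1828, 688, 1784, 1550, 1840, 2737]
[period 2]
Births: 1784 × 0.239 = 426, 1550 × 0.299 = 463, 1840 × 0.36 = 662 → 1551
10–19: 1828 × 0.955 = 1746
20–29: 688 × 0.939 = 646
30–39: 1784 × 0.945 = 1686
40–49: 1550 × 0.939 = 1455
50+: 1840 × 0.934 + 2737 × 0.272 = 1719 + 744 = 2463
End of period: [1551, 1746, 646, 1686, 1455, 2463]

1551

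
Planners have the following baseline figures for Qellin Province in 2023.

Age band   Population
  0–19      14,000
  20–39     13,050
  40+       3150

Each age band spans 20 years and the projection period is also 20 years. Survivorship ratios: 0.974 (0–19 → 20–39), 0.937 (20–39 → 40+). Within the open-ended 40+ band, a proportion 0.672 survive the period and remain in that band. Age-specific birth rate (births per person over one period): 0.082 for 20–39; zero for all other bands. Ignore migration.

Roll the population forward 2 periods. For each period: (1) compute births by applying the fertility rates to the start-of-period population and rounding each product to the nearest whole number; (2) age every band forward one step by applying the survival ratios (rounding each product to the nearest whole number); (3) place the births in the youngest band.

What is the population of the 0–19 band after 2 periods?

[period 1]
Births: 13050 × 0.082 = 1070
20–39: 14000 × 0.974 = 13636
40+: 13050 × 0.937 + 3150 × 0.672 = 12228 + 2117 = 14345
End of period: [1070, 13636, 14345]
[period 2]
Births: 13636 × 0.082 = 1118
20–39: 1070 × 0.974 = 1042
40+: 13636 × 0.937 + 14345 × 0.672 = 12777 + 9640 = 22417
End of period: [1118, 1042, 22417]

1118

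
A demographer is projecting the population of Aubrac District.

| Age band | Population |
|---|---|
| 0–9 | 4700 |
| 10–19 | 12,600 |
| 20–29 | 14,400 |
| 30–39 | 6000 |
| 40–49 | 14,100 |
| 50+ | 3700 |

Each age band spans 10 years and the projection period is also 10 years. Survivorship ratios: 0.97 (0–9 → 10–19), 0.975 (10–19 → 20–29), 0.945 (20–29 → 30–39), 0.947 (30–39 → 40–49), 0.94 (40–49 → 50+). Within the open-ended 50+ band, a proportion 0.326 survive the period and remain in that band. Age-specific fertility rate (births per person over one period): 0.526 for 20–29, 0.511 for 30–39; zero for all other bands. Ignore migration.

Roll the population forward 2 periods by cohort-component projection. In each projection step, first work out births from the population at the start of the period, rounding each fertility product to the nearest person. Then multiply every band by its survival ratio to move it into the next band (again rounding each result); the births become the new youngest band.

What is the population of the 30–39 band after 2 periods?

[period 1]
Births: 14400 × 0.526 = 7574, 6000 × 0.511 = 3066 → total 10640
10–19: 4700 × 0.97 = 4559
20–29: 12600 × 0.975 = 12285
30–39: 14400 × 0.945 = 13608
40–49: 6000 × 0.947 = 5682
50+: 14100 × 0.94 + 3700 × 0.326 = 13254 + 1206 = 14460
Giving 10640 / 4559 / 12285 / 13608 / 5682 / 14460.
[period 2]
Births: 12285 × 0.526 = 6462, 13608 × 0.511 = 6954 → total 13416
10–19: 10640 × 0.97 = 10321
20–29: 4559 × 0.975 = 4445
30–39: 12285 × 0.945 = 11609
40–49: 13608 × 0.947 = 12887
50+: 5682 × 0.94 + 14460 × 0.326 = 5341 + 4714 = 10055
Giving 13416 / 10321 / 4445 / 11609 / 12887 / 10055.

11609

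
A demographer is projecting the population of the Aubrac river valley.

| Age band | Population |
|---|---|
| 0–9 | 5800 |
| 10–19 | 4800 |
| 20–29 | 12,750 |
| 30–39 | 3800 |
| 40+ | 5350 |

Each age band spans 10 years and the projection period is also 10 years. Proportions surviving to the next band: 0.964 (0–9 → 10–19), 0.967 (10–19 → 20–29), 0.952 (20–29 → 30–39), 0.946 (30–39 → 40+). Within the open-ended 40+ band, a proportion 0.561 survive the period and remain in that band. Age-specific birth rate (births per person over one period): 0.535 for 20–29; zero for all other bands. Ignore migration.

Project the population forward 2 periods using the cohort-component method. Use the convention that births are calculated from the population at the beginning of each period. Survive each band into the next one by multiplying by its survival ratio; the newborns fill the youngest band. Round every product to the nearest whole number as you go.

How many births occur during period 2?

Numbering the bands 1..5 from youngest to oldest:
Period 1:
Births: 12750 × 0.535 = 6821
Band 2: 5800 × 0.964 = 5591
Band 3: 4800 × 0.967 = 4642
Band 4: 12750 × 0.952 = 12138
Band 5: 3800 × 0.946 + 5350 × 0.561 = 3595 + 3001 = 6596
→ [6821, 5591, 4642, 12138, 6596]
Period 2:
Births: 4642 × 0.535 = 2483
Band 2: 6821 × 0.964 = 6575
Band 3: 5591 × 0.967 = 5406
Band 4: 4642 × 0.952 = 4419
Band 5: 12138 × 0.946 + 6596 × 0.561 = 11483 + 3700 = 15183
→ [2483, 6575, 5406, 4419, 15183]

2483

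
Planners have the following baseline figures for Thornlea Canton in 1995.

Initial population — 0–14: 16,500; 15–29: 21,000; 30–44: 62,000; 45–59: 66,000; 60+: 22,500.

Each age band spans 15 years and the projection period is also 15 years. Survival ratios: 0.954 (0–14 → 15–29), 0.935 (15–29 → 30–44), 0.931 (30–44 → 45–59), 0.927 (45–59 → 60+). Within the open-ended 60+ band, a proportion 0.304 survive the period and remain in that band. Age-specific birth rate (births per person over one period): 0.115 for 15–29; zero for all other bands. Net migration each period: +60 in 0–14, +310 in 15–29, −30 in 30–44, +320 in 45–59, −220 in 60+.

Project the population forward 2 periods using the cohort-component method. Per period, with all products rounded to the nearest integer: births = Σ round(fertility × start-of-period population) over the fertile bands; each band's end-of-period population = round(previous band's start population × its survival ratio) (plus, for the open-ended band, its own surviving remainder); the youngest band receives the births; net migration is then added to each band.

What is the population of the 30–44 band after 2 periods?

14978

Numbering the bands 1..5 from youngest to oldest:
After projecting period 1:
Births: 21000 × 0.115 = 2415
Band 2: 16500 × 0.954 = 15741
Band 3: 21000 × 0.935 = 19635
Band 4: 62000 × 0.931 = 57722
Band 5: 66000 × 0.927 + 22500 × 0.304 = 61182 + 6840 = 68022
Net migration: Band 1 + 60 → 2475; Band 2 + 310 → 16051; Band 3 − 30 → 19605; Band 4 + 320 → 58042; Band 5 − 220 → 67802
→ [2475, 16051, 19605, 58042, 67802]
After projecting period 2:
Births: 16051 × 0.115 = 1846
Band 2: 2475 × 0.954 = 2361
Band 3: 16051 × 0.935 = 15008
Band 4: 19605 × 0.931 = 18252
Band 5: 58042 × 0.927 + 67802 × 0.304 = 53805 + 20612 = 74417
Net migration: Band 1 + 60 → 1906; Band 2 + 310 → 2671; Band 3 − 30 → 14978; Band 4 + 320 → 18572; Band 5 − 220 → 74197
→ [1906, 2671, 14978, 18572, 74197]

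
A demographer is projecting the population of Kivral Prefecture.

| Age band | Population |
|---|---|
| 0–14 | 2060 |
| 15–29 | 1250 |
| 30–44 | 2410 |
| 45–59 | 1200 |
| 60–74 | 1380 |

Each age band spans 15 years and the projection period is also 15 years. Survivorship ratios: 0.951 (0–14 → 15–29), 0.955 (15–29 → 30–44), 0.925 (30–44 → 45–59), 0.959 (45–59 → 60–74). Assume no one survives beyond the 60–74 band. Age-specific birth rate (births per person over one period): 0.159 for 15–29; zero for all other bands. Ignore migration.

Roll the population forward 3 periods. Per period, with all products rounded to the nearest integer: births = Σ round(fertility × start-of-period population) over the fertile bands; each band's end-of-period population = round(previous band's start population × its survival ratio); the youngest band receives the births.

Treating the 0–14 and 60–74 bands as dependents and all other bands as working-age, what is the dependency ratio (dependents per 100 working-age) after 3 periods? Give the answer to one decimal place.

49.3

(Groups numbered youngest = 1 to oldest = 5.)
Period 1:
Births: 1250 × 0.159 = 199
Group 2: 2060 × 0.951 = 1959
Group 3: 1250 × 0.955 = 1194
Group 4: 2410 × 0.925 = 2229
Group 5: 1200 × 0.959 = 1151
Population now: 0–14=199, 15–29=1959, 30–44=1194, 45–59=2229, 60–74=1151
Period 2:
Births: 1959 × 0.159 = 311
Group 2: 199 × 0.951 = 189
Group 3: 1959 × 0.955 = 1871
Group 4: 1194 × 0.925 = 1104
Group 5: 2229 × 0.959 = 2138
Population now: 0–14=311, 15–29=189, 30–44=1871, 45–59=1104, 60–74=2138
Period 3:
Births: 189 × 0.159 = 30
Group 2: 311 × 0.951 = 296
Group 3: 189 × 0.955 = 180
Group 4: 1871 × 0.925 = 1731
Group 5: 1104 × 0.959 = 1059
Population now: 0–14=30, 15–29=296, 30–44=180, 45–59=1731, 60–74=1059
Dependents (band 0–14 + band 60–74) = 30 + 1059 = 1089; working-age = 2207; ratio = 1089/2207 × 100 = 49.3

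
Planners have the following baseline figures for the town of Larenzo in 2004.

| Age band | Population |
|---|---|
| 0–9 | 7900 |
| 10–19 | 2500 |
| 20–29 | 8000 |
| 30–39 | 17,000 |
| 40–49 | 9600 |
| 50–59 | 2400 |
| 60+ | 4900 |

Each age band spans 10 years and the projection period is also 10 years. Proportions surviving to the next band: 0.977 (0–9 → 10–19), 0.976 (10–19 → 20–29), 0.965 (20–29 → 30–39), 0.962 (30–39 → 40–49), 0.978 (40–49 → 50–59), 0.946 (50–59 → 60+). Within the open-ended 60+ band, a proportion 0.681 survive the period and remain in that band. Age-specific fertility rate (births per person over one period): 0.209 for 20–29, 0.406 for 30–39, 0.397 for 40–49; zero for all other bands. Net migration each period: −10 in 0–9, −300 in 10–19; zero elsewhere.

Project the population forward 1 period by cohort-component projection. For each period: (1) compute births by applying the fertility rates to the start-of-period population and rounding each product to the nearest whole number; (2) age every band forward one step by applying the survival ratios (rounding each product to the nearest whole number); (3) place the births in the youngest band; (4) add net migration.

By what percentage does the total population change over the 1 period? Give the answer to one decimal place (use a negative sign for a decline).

17.2

(Bands numbered youngest = 1 to oldest = 7.)
After projecting period 1:
Births: 8000 × 0.209 = 1672, 17000 × 0.406 = 6902, 9600 × 0.397 = 3811 → total 12385
Band 2: 7900 × 0.977 = 7718
Band 3: 2500 × 0.976 = 2440
Band 4: 8000 × 0.965 = 7720
Band 5: 17000 × 0.962 = 16354
Band 6: 9600 × 0.978 = 9389
Band 7: 2400 × 0.946 + 4900 × 0.681 = 2270 + 3337 = 5607
Net migration: Band 1 − 10 → 12375; Band 2 − 300 → 7418
Population now: 0–9=12375, 10–19=7418, 20–29=2440, 30–39=7720, 40–49=16354, 50–59=9389, 60+=5607
Total: 52300 → 61303; change = 9003; percentage change = 17.2%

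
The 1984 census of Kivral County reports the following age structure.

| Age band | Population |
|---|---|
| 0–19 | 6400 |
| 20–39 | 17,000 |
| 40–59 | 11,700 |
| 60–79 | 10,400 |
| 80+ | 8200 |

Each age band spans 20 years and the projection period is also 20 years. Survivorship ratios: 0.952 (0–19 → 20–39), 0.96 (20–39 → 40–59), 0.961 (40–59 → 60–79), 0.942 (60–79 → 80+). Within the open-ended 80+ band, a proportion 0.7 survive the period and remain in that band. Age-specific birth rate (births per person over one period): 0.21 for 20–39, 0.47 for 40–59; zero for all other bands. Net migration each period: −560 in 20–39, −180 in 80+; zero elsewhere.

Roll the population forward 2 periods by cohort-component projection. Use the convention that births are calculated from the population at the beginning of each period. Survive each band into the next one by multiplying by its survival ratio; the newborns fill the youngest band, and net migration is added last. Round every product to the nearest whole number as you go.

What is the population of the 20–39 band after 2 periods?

Call the groups 1 to 5, youngest first.
After projecting period 1:
Births: 17000 × 0.21 = 3570  |  11700 × 0.47 = 5499 → 9069
Group 2: 6400 × 0.952 = 6093
Group 3: 17000 × 0.96 = 16320
Group 4: 11700 × 0.961 = 11244
Group 5: 10400 × 0.942 + 8200 × 0.7 = 9797 + 5740 = 15537
Net migration: Group 2 − 560 → 5533; Group 5 − 180 → 15357
Population now: 0–19=9069, 20–39=5533, 40–59=16320, 60–79=11244, 80+=15357
After projecting period 2:
Births: 5533 × 0.21 = 1162  |  16320 × 0.47 = 7670 → 8832
Group 2: 9069 × 0.952 = 8634
Group 3: 5533 × 0.96 = 5312
Group 4: 16320 × 0.961 = 15684
Group 5: 11244 × 0.942 + 15357 × 0.7 = 10592 + 10750 = 21342
Net migration: Group 2 − 560 → 8074; Group 5 − 180 → 21162
Population now: 0–19=8832, 20–39=8074, 40–59=5312, 60–79=15684, 80+=21162

8074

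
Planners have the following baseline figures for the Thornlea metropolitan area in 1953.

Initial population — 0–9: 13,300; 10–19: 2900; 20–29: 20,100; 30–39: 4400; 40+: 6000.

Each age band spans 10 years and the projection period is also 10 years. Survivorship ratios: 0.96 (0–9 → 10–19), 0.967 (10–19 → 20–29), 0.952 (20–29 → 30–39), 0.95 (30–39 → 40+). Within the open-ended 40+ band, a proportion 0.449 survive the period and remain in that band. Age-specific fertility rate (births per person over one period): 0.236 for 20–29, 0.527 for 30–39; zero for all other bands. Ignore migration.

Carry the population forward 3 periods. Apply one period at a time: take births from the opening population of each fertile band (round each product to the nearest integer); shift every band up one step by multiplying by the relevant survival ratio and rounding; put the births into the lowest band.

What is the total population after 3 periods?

(Groups numbered youngest = 1 to oldest = 5.)
Period 1.
Births: 20100 × 0.236 = 4744, 4400 × 0.527 = 2319 → total 7063
Group 2: 13300 × 0.96 = 12768
Group 3: 2900 × 0.967 = 2804
Group 4: 20100 × 0.952 = 19135
Group 5: 4400 × 0.95 + 6000 × 0.449 = 4180 + 2694 = 6874
End of period: [7063, 12768, 2804, 19135, 6874]
Period 2.
Births: 2804 × 0.236 = 662, 19135 × 0.527 = 10084 → total 10746
Group 2: 7063 × 0.96 = 6780
Group 3: 12768 × 0.967 = 12347
Group 4: 2804 × 0.952 = 2669
Group 5: 19135 × 0.95 + 6874 × 0.449 = 18178 + 3086 = 21264
End of period: [10746, 6780, 12347, 2669, 21264]
Period 3.
Births: 12347 × 0.236 = 2914, 2669 × 0.527 = 1407 → total 4321
Group 2: 10746 × 0.96 = 10316
Group 3: 6780 × 0.967 = 6556
Group 4: 12347 × 0.952 = 11754
Group 5: 2669 × 0.95 + 21264 × 0.449 = 2536 + 9548 = 12084
End of period: [4321, 10316, 6556, 11754, 12084]
Total after period 3: 4321 + 10316 + 6556 + 11754 + 12084 = 45031

45031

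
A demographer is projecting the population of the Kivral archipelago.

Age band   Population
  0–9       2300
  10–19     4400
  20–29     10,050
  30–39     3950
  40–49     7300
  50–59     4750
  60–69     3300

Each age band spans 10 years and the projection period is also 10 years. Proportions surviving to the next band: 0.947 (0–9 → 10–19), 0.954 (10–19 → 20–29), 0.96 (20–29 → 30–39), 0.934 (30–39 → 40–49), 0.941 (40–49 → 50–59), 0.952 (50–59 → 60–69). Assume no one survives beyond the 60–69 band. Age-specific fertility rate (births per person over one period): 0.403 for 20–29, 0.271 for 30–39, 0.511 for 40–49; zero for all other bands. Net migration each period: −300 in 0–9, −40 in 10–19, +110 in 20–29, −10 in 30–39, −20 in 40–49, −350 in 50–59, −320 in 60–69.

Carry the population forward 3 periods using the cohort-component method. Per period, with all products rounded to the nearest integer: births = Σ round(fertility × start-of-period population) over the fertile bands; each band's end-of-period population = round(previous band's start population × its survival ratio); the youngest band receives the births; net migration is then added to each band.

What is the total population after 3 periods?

36263

Let band 1 be 0–9 through band 7 = 60–69.
[period 1]
Births: 10050 × 0.403 = 4050 ; 3950 × 0.271 = 1070 ; 7300 × 0.511 = 3730 ⇒ total 8850
Band 2: 2300 × 0.947 = 2178
Band 3: 4400 × 0.954 = 4198
Band 4: 10050 × 0.96 = 9648
Band 5: 3950 × 0.934 = 3689
Band 6: 7300 × 0.941 = 6869
Band 7: 4750 × 0.952 = 4522
Net migration: Band 1 − 300 → 8550; Band 2 − 40 → 2138; Band 3 + 110 → 4308; Band 4 − 10 → 9638; Band 5 − 20 → 3669; Band 6 − 350 → 6519; Band 7 − 320 → 4202
→ [8550, 2138, 4308, 9638, 3669, 6519, 4202]
[period 2]
Births: 4308 × 0.403 = 1736 ; 9638 × 0.271 = 2612 ; 3669 × 0.511 = 1875 ⇒ total 6223
Band 2: 8550 × 0.947 = 8097
Band 3: 2138 × 0.954 = 2040
Band 4: 4308 × 0.96 = 4136
Band 5: 9638 × 0.934 = 9002
Band 6: 3669 × 0.941 = 3453
Band 7: 6519 × 0.952 = 6206
Net migration: Band 1 − 300 → 5923; Band 2 − 40 → 8057; Band 3 + 110 → 2150; Band 4 − 10 → 4126; Band 5 − 20 → 8982; Band 6 − 350 → 3103; Band 7 − 320 → 5886
→ [5923, 8057, 2150, 4126, 8982, 3103, 5886]
[period 3]
Births: 2150 × 0.403 = 866 ; 4126 × 0.271 = 1118 ; 8982 × 0.511 = 4590 ⇒ total 6574
Band 2: 5923 × 0.947 = 5609
Band 3: 8057 × 0.954 = 7686
Band 4: 2150 × 0.96 = 2064
Band 5: 4126 × 0.934 = 3854
Band 6: 8982 × 0.941 = 8452
Band 7: 3103 × 0.952 = 2954
Net migration: Band 1 − 300 → 6274; Band 2 − 40 → 5569; Band 3 + 110 → 7796; Band 4 − 10 → 2054; Band 5 − 20 → 3834; Band 6 − 350 → 8102; Band 7 − 320 → 2634
→ [6274, 5569, 7796, 2054, 3834, 8102, 2634]
Total after period 3: 6274 + 5569 + 7796 + 2054 + 3834 + 8102 + 2634 = 36263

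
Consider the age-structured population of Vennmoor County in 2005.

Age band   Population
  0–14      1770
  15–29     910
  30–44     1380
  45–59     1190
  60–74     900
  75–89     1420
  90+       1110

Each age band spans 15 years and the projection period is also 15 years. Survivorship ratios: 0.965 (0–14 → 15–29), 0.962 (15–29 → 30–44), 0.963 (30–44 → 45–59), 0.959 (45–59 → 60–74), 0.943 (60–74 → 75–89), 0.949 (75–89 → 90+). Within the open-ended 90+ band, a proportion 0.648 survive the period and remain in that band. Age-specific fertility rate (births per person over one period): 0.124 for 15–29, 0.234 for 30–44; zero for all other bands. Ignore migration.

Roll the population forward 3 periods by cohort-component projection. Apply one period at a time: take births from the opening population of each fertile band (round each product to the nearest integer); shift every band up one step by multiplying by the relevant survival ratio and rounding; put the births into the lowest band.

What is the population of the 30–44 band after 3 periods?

Call the bands 1 to 7, youngest first.
— Period 1 —
Births: 910 * 0.124 = 113, 1380 * 0.234 = 323 → total 436
Band 2: 1770 * 0.965 = 1708
Band 3: 910 * 0.962 = 875
Band 4: 1380 * 0.963 = 1329
Band 5: 1190 * 0.959 = 1141
Band 6: 900 * 0.943 = 849
Band 7: 1420 * 0.949 + 1110 * 0.648 = 1348 + 719 = 2067
→ [436, 1708, 875, 1329, 1141, 849, 2067]
— Period 2 —
Births: 1708 * 0.124 = 212, 875 * 0.234 = 205 → total 417
Band 2: 436 * 0.965 = 421
Band 3: 1708 * 0.962 = 1643
Band 4: 875 * 0.963 = 843
Band 5: 1329 * 0.959 = 1275
Band 6: 1141 * 0.943 = 1076
Band 7: 849 * 0.949 + 2067 * 0.648 = 806 + 1339 = 2145
→ [417, 421, 1643, 843, 1275, 1076, 2145]
— Period 3 —
Births: 421 * 0.124 = 52, 1643 * 0.234 = 384 → total 436
Band 2: 417 * 0.965 = 402
Band 3: 421 * 0.962 = 405
Band 4: 1643 * 0.963 = 1582
Band 5: 843 * 0.959 = 808
Band 6: 1275 * 0.943 = 1202
Band 7: 1076 * 0.949 + 2145 * 0.648 = 1021 + 1390 = 2411
→ [436, 402, 405, 1582, 808, 1202, 2411]

405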